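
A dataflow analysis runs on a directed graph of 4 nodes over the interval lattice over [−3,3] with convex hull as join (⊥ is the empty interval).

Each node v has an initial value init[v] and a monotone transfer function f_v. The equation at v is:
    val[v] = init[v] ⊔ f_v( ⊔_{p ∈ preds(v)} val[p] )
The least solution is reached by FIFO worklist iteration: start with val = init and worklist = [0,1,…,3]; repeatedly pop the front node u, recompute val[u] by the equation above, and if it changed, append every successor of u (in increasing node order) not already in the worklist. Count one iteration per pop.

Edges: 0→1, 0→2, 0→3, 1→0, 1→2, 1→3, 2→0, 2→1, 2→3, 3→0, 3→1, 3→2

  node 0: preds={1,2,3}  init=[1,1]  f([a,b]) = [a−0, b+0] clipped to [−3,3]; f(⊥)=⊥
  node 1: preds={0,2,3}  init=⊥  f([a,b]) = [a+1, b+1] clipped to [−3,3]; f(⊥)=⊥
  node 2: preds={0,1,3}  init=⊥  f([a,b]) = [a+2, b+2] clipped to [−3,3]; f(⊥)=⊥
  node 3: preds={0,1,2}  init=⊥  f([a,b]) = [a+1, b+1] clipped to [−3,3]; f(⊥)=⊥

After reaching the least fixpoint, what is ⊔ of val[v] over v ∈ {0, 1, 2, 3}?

Iteration log — 9 steps:
  step 1. node 0  ⊔preds=⊥  new=[1,1]  stable
  step 2. node 1  ⊔preds=[1,1]  new=[2,2]  old=⊥  +wl: 0
  step 3. node 2  ⊔preds=[1,2]  new=[3,3]  old=⊥  +wl: 1
  step 4. node 3  ⊔preds=[1,3]  new=[2,3]  old=⊥  +wl: 2
  step 5. node 0  ⊔preds=[2,3]  new=[1,3]  old=[1,1]  +wl: 3
  step 6. node 1  ⊔preds=[1,3]  new=[2,3]  old=[2,2]  +wl: 0
  step 7. node 2  ⊔preds=[1,3]  new=[3,3]  stable
  step 8. node 3  ⊔preds=[1,3]  new=[2,3]  stable
  step 9. node 0  ⊔preds=[2,3]  new=[1,3]  stable

Least fixpoint reached:
  node 0: [1,3]
  node 1: [2,3]
  node 2: [3,3]
  node 3: [2,3]

[1,3]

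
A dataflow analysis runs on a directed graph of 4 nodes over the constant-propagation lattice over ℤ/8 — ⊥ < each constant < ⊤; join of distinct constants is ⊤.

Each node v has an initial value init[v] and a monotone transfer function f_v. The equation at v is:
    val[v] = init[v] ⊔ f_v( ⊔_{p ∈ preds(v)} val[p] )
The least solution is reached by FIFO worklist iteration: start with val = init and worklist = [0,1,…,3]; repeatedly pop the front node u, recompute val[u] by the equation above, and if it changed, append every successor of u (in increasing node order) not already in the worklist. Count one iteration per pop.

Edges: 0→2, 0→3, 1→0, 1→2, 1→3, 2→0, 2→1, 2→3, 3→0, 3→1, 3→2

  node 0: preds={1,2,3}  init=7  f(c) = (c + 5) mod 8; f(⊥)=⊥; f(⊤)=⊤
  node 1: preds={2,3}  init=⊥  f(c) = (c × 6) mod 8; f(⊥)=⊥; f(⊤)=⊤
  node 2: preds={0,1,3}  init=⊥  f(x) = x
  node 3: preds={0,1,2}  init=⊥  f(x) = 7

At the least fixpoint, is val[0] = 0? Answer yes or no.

no

Trace (13 dequeues):
  [1] u=0 | in ⊥ | out 7 | ==
  [2] u=1 | in ⊥ | out ⊥ | ==
  [3] u=2 | in 7 | out 7 | prev ⊥ | push {0,1}
  [4] u=3 | in 7 | out 7 | prev ⊥ | push {2}
  [5] u=0 | in 7 | out ⊤ | prev 7 | push {3}
  [6] u=1 | in 7 | out 2 | prev ⊥ | push {0}
  [7] u=2 | in ⊤ | out ⊤ | prev 7 | push {1}
  [8] u=3 | in ⊤ | out 7 | ==
  [9] u=0 | in ⊤ | out ⊤ | ==
  [10] u=1 | in ⊤ | out ⊤ | prev 2 | push {0,2,3}
  [11] u=0 | in ⊤ | out ⊤ | ==
  [12] u=2 | in ⊤ | out ⊤ | ==
  [13] u=3 | in ⊤ | out 7 | ==

Converged values:
  [0] ⊤
  [1] ⊤
  [2] ⊤
  [3] 7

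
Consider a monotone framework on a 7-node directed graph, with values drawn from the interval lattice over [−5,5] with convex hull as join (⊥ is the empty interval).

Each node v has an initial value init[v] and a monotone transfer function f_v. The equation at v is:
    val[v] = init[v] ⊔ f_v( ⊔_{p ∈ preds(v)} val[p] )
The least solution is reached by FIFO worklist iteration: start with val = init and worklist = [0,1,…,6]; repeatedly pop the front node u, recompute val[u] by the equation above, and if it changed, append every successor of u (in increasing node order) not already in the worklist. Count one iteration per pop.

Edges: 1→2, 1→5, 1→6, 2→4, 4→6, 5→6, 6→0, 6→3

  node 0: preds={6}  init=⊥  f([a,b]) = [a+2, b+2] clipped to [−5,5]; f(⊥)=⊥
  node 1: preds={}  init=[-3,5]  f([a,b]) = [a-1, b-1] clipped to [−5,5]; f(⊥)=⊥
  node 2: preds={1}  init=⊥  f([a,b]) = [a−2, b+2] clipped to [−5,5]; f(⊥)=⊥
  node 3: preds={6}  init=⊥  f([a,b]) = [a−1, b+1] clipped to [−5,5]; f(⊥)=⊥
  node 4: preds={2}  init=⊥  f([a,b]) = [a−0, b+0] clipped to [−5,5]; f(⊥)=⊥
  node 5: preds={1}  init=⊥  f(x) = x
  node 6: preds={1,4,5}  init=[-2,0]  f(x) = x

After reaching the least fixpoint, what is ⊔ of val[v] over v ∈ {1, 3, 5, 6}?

[-5,5]

Worklist (9 pops):
  #1 pop 0: in=[-2,0] → [0,2] (was ⊥); enqueue []
  #2 pop 1: in=⊥ → [-3,5] (no change)
  #3 pop 2: in=[-3,5] → [-5,5] (was ⊥); enqueue []
  #4 pop 3: in=[-2,0] → [-3,1] (was ⊥); enqueue []
  #5 pop 4: in=[-5,5] → [-5,5] (was ⊥); enqueue []
  #6 pop 5: in=[-3,5] → [-3,5] (was ⊥); enqueue []
  #7 pop 6: in=[-5,5] → [-5,5] (was [-2,0]); enqueue [0,3]
  #8 pop 0: in=[-5,5] → [-3,5] (was [0,2]); enqueue []
  #9 pop 3: in=[-5,5] → [-5,5] (was [-3,1]); enqueue []

Fixpoint:
  val[0] = [-3,5]
  val[1] = [-3,5]
  val[2] = [-5,5]
  val[3] = [-5,5]
  val[4] = [-5,5]
  val[5] = [-3,5]
  val[6] = [-5,5]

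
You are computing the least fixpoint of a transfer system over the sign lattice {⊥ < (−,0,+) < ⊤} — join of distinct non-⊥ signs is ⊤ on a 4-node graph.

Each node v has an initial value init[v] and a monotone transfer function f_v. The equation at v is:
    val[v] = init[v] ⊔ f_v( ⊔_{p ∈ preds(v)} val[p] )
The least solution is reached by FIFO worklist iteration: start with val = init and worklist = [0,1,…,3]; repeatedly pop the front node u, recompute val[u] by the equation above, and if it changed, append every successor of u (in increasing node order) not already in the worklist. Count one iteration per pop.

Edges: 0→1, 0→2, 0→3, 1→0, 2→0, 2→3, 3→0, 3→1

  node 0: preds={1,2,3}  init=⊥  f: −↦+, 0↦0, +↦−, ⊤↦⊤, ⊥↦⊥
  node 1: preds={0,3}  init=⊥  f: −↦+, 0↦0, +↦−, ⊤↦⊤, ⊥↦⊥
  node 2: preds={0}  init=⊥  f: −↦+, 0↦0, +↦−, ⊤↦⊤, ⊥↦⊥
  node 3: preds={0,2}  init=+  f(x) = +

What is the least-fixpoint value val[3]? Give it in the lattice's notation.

+

Iteration log — 9 steps:
  step 1. node 0  ⊔preds=+  new=−  old=⊥  +wl: 
  step 2. node 1  ⊔preds=⊤  new=⊤  old=⊥  +wl: 0
  step 3. node 2  ⊔preds=−  new=+  old=⊥  +wl: 
  step 4. node 3  ⊔preds=⊤  new=+  stable
  step 5. node 0  ⊔preds=⊤  new=⊤  old=−  +wl: 1,2,3
  step 6. node 1  ⊔preds=⊤  new=⊤  stable
  step 7. node 2  ⊔preds=⊤  new=⊤  old=+  +wl: 0
  step 8. node 3  ⊔preds=⊤  new=+  stable
  step 9. node 0  ⊔preds=⊤  new=⊤  stable

Least fixpoint reached:
  node 0: ⊤
  node 1: ⊤
  node 2: ⊤
  node 3: +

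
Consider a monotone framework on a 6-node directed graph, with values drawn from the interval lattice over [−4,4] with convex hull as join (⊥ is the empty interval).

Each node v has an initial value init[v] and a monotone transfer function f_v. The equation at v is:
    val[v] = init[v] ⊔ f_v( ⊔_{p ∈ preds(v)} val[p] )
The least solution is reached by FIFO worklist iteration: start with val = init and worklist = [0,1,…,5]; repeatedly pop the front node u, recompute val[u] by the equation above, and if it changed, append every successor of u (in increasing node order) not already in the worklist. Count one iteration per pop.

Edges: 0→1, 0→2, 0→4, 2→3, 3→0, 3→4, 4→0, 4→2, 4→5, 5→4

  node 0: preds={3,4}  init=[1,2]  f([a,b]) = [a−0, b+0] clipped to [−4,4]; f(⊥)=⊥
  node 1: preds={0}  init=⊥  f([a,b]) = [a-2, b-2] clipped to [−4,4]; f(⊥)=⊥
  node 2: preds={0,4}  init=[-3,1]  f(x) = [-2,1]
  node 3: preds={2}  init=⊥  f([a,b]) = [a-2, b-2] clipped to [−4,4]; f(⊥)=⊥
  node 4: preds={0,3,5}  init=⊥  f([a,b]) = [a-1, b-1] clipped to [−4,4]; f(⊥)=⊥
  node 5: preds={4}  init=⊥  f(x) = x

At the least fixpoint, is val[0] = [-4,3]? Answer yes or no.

Worklist (10 pops):
  #1 pop 0: in=⊥ → [1,2] (no change)
  #2 pop 1: in=[1,2] → [-1,0] (was ⊥); enqueue []
  #3 pop 2: in=[1,2] → [-3,1] (no change)
  #4 pop 3: in=[-3,1] → [-4,-1] (was ⊥); enqueue [0]
  #5 pop 4: in=[-4,2] → [-4,1] (was ⊥); enqueue [2]
  #6 pop 5: in=[-4,1] → [-4,1] (was ⊥); enqueue [4]
  #7 pop 0: in=[-4,1] → [-4,2] (was [1,2]); enqueue [1]
  #8 pop 2: in=[-4,2] → [-3,1] (no change)
  #9 pop 4: in=[-4,2] → [-4,1] (no change)
  #10 pop 1: in=[-4,2] → [-4,0] (was [-1,0]); enqueue []

Fixpoint:
  val[0] = [-4,2]
  val[1] = [-4,0]
  val[2] = [-3,1]
  val[3] = [-4,-1]
  val[4] = [-4,1]
  val[5] = [-4,1]

no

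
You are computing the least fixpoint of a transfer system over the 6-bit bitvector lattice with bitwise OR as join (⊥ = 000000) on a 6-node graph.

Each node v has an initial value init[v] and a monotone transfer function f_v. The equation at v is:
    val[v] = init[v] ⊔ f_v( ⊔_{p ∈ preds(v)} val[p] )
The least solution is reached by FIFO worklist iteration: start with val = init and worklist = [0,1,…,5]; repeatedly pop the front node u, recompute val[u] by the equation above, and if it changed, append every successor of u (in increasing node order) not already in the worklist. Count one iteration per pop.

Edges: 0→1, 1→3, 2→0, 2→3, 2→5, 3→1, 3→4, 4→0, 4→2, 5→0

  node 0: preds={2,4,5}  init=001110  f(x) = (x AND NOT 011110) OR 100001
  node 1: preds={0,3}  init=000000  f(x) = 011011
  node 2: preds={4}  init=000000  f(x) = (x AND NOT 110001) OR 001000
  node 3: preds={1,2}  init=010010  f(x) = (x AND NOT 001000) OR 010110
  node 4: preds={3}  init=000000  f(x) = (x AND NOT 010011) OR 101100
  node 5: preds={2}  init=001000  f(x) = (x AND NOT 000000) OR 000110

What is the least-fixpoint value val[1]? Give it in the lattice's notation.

Worklist (12 pops):
  #1 pop 0: in=001000 → 101111 (was 001110); enqueue []
  #2 pop 1: in=111111 → 011011 (was 000000); enqueue []
  #3 pop 2: in=000000 → 001000 (was 000000); enqueue [0]
  #4 pop 3: in=011011 → 010111 (was 010010); enqueue [1]
  #5 pop 4: in=010111 → 101100 (was 000000); enqueue [2]
  #6 pop 5: in=001000 → 001110 (was 001000); enqueue []
  #7 pop 0: in=101110 → 101111 (no change)
  #8 pop 1: in=111111 → 011011 (no change)
  #9 pop 2: in=101100 → 001100 (was 001000); enqueue [0,3,5]
  #10 pop 0: in=101110 → 101111 (no change)
  #11 pop 3: in=011111 → 010111 (no change)
  #12 pop 5: in=001100 → 001110 (no change)

Fixpoint:
  val[0] = 101111
  val[1] = 011011
  val[2] = 001100
  val[3] = 010111
  val[4] = 101100
  val[5] = 001110

011011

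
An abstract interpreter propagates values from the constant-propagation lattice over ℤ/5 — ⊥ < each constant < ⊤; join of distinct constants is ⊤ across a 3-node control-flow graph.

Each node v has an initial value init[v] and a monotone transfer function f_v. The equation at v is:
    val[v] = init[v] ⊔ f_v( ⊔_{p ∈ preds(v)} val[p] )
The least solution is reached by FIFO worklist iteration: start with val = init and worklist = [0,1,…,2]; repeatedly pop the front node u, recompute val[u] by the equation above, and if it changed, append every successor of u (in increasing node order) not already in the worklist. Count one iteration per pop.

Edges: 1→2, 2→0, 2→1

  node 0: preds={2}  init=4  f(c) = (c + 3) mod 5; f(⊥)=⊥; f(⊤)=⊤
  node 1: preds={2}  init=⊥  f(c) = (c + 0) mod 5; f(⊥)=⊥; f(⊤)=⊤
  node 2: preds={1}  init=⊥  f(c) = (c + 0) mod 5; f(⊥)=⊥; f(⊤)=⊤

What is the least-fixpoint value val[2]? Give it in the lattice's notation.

Worklist (3 pops):
  #1 pop 0: in=⊥ → 4 (no change)
  #2 pop 1: in=⊥ → ⊥ (no change)
  #3 pop 2: in=⊥ → ⊥ (no change)

Fixpoint:
  val[0] = 4
  val[1] = ⊥
  val[2] = ⊥

⊥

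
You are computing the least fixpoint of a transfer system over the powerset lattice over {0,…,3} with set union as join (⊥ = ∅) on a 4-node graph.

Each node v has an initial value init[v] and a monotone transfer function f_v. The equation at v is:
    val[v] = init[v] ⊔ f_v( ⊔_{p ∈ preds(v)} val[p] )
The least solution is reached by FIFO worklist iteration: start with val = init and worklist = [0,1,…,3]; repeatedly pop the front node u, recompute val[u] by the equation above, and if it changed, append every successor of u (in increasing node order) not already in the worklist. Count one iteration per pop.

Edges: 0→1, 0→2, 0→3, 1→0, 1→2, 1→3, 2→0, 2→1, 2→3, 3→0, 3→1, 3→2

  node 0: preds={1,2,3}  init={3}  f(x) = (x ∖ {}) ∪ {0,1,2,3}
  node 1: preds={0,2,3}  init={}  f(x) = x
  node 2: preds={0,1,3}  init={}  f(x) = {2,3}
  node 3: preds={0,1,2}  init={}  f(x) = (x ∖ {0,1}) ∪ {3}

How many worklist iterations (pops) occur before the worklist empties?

7

Worklist (7 pops):
  #1 pop 0: in={} → {0,1,2,3} (was {3}); enqueue []
  #2 pop 1: in={0,1,2,3} → {0,1,2,3} (was {}); enqueue [0]
  #3 pop 2: in={0,1,2,3} → {2,3} (was {}); enqueue [1]
  #4 pop 3: in={0,1,2,3} → {2,3} (was {}); enqueue [2]
  #5 pop 0: in={0,1,2,3} → {0,1,2,3} (no change)
  #6 pop 1: in={0,1,2,3} → {0,1,2,3} (no change)
  #7 pop 2: in={0,1,2,3} → {2,3} (no change)

Fixpoint:
  val[0] = {0,1,2,3}
  val[1] = {0,1,2,3}
  val[2] = {2,3}
  val[3] = {2,3}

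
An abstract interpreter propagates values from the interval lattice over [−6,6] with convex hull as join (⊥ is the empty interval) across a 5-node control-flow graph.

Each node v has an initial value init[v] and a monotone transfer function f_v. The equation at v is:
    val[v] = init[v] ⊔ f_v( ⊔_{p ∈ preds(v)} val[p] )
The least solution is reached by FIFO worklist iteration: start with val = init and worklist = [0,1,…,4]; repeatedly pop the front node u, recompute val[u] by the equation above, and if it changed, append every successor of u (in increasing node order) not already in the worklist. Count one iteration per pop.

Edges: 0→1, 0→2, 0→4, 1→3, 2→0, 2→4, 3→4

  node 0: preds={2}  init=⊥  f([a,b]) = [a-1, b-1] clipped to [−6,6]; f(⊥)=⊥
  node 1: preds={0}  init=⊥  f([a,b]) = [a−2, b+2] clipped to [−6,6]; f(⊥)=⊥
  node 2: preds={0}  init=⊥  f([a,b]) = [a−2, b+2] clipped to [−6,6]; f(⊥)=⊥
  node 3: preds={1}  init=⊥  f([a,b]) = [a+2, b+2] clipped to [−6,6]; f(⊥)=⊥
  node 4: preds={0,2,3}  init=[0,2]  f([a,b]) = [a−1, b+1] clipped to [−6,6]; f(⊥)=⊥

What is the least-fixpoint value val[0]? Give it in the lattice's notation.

⊥

Trace (5 dequeues):
  [1] u=0 | in ⊥ | out ⊥ | ==
  [2] u=1 | in ⊥ | out ⊥ | ==
  [3] u=2 | in ⊥ | out ⊥ | ==
  [4] u=3 | in ⊥ | out ⊥ | ==
  [5] u=4 | in ⊥ | out [0,2] | ==

Converged values:
  [0] ⊥
  [1] ⊥
  [2] ⊥
  [3] ⊥
  [4] [0,2]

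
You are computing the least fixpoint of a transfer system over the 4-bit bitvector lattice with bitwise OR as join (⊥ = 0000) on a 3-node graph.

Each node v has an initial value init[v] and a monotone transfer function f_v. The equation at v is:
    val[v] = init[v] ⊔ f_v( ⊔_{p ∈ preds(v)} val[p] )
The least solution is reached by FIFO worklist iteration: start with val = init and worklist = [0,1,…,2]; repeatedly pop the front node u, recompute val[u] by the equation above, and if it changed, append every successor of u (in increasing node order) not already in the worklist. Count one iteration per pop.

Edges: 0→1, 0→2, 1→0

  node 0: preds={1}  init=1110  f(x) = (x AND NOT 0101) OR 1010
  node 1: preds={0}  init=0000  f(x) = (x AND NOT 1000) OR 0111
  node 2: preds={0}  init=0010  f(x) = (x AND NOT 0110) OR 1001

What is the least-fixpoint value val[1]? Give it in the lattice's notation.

0111

Worklist (4 pops):
  #1 pop 0: in=0000 → 1110 (no change)
  #2 pop 1: in=1110 → 0111 (was 0000); enqueue [0]
  #3 pop 2: in=1110 → 1011 (was 0010); enqueue []
  #4 pop 0: in=0111 → 1110 (no change)

Fixpoint:
  val[0] = 1110
  val[1] = 0111
  val[2] = 1011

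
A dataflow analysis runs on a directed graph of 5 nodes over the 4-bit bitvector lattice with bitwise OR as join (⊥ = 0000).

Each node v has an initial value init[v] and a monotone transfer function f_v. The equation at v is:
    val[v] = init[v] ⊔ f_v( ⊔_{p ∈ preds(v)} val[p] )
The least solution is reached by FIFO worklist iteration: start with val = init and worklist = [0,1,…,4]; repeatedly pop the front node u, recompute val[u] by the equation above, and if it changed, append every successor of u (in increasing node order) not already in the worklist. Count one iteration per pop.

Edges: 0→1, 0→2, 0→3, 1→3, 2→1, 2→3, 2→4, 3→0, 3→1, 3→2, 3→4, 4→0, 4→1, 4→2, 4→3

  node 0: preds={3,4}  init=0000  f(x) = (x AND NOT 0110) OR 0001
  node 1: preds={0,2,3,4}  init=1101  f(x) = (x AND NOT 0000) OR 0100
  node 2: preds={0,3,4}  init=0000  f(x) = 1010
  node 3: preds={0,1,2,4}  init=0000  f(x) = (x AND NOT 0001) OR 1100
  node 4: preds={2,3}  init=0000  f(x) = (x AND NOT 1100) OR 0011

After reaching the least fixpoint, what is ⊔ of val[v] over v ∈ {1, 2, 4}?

Trace (10 dequeues):
  [1] u=0 | in 0000 | out 0001 | prev 0000 | push {}
  [2] u=1 | in 0001 | out 1101 | ==
  [3] u=2 | in 0001 | out 1010 | prev 0000 | push {1}
  [4] u=3 | in 1111 | out 1110 | prev 0000 | push {0,2}
  [5] u=4 | in 1110 | out 0011 | prev 0000 | push {3}
  [6] u=1 | in 1111 | out 1111 | prev 1101 | push {}
  [7] u=0 | in 1111 | out 1001 | prev 0001 | push {1}
  [8] u=2 | in 1111 | out 1010 | ==
  [9] u=3 | in 1111 | out 1110 | ==
  [10] u=1 | in 1111 | out 1111 | ==

Converged values:
  [0] 1001
  [1] 1111
  [2] 1010
  [3] 1110
  [4] 0011

1111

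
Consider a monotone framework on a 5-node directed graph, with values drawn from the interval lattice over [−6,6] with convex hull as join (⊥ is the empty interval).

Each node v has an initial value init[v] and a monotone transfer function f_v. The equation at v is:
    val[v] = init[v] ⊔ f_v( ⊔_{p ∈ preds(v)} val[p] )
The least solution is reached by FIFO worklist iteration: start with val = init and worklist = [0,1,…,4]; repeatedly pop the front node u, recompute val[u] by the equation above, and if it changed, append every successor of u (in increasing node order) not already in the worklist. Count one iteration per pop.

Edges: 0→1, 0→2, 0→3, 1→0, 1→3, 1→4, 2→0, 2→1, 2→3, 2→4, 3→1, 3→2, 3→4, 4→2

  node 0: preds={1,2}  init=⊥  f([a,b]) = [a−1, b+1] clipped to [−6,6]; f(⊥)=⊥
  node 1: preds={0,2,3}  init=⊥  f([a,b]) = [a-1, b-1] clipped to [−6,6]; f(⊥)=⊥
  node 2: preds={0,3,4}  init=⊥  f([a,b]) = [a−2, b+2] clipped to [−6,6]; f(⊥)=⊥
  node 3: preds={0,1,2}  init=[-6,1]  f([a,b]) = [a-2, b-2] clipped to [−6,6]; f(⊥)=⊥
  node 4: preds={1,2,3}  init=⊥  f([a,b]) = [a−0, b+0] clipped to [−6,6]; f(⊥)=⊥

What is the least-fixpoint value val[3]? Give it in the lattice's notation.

[-6,4]

Worklist (16 pops):
  #1 pop 0: in=⊥ → ⊥ (no change)
  #2 pop 1: in=[-6,1] → [-6,0] (was ⊥); enqueue [0]
  #3 pop 2: in=[-6,1] → [-6,3] (was ⊥); enqueue [1]
  #4 pop 3: in=[-6,3] → [-6,1] (no change)
  #5 pop 4: in=[-6,3] → [-6,3] (was ⊥); enqueue [2]
  #6 pop 0: in=[-6,3] → [-6,4] (was ⊥); enqueue [3]
  #7 pop 1: in=[-6,4] → [-6,3] (was [-6,0]); enqueue [0,4]
  #8 pop 2: in=[-6,4] → [-6,6] (was [-6,3]); enqueue [1]
  #9 pop 3: in=[-6,6] → [-6,4] (was [-6,1]); enqueue [2]
  #10 pop 0: in=[-6,6] → [-6,6] (was [-6,4]); enqueue [3]
  #11 pop 4: in=[-6,6] → [-6,6] (was [-6,3]); enqueue []
  #12 pop 1: in=[-6,6] → [-6,5] (was [-6,3]); enqueue [0,4]
  #13 pop 2: in=[-6,6] → [-6,6] (no change)
  #14 pop 3: in=[-6,6] → [-6,4] (no change)
  #15 pop 0: in=[-6,6] → [-6,6] (no change)
  #16 pop 4: in=[-6,6] → [-6,6] (no change)

Fixpoint:
  val[0] = [-6,6]
  val[1] = [-6,5]
  val[2] = [-6,6]
  val[3] = [-6,4]
  val[4] = [-6,6]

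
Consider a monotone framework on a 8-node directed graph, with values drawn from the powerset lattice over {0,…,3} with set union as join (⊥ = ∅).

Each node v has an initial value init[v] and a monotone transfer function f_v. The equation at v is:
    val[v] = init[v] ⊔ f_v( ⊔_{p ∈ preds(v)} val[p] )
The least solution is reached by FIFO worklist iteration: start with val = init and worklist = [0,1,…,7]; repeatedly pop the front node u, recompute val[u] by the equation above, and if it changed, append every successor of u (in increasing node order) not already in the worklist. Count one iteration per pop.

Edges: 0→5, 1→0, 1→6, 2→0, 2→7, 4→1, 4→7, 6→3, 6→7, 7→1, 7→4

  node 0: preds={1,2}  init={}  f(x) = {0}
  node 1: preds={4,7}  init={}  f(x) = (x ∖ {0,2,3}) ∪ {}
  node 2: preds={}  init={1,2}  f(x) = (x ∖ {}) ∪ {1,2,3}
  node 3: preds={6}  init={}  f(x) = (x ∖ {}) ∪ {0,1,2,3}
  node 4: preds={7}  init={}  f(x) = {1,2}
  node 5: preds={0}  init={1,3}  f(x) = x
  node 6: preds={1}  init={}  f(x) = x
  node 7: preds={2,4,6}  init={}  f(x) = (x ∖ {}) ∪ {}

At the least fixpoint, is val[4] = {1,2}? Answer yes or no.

Worklist (15 pops):
  #1 pop 0: in={1,2} → {0} (was {}); enqueue []
  #2 pop 1: in={} → {} (no change)
  #3 pop 2: in={} → {1,2,3} (was {1,2}); enqueue [0]
  #4 pop 3: in={} → {0,1,2,3} (was {}); enqueue []
  #5 pop 4: in={} → {1,2} (was {}); enqueue [1]
  #6 pop 5: in={0} → {0,1,3} (was {1,3}); enqueue []
  #7 pop 6: in={} → {} (no change)
  #8 pop 7: in={1,2,3} → {1,2,3} (was {}); enqueue [4]
  #9 pop 0: in={1,2,3} → {0} (no change)
  #10 pop 1: in={1,2,3} → {1} (was {}); enqueue [0,6]
  #11 pop 4: in={1,2,3} → {1,2} (no change)
  #12 pop 0: in={1,2,3} → {0} (no change)
  #13 pop 6: in={1} → {1} (was {}); enqueue [3,7]
  #14 pop 3: in={1} → {0,1,2,3} (no change)
  #15 pop 7: in={1,2,3} → {1,2,3} (no change)

Fixpoint:
  val[0] = {0}
  val[1] = {1}
  val[2] = {1,2,3}
  val[3] = {0,1,2,3}
  val[4] = {1,2}
  val[5] = {0,1,3}
  val[6] = {1}
  val[7] = {1,2,3}

yes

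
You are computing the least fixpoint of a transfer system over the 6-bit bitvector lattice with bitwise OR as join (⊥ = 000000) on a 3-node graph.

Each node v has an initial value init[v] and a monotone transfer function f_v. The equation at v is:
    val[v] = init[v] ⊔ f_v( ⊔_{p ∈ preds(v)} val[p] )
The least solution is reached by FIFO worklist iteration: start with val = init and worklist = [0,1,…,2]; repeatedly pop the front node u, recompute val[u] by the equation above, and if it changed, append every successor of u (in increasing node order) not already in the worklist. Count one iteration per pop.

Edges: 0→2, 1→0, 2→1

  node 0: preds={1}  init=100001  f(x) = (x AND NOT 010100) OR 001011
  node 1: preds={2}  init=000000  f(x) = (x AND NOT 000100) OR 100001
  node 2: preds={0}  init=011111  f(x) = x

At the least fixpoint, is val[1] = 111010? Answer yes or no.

no

Trace (5 dequeues):
  [1] u=0 | in 000000 | out 101011 | prev 100001 | push {}
  [2] u=1 | in 011111 | out 111011 | prev 000000 | push {0}
  [3] u=2 | in 101011 | out 111111 | prev 011111 | push {1}
  [4] u=0 | in 111011 | out 101011 | ==
  [5] u=1 | in 111111 | out 111011 | ==

Converged values:
  [0] 101011
  [1] 111011
  [2] 111111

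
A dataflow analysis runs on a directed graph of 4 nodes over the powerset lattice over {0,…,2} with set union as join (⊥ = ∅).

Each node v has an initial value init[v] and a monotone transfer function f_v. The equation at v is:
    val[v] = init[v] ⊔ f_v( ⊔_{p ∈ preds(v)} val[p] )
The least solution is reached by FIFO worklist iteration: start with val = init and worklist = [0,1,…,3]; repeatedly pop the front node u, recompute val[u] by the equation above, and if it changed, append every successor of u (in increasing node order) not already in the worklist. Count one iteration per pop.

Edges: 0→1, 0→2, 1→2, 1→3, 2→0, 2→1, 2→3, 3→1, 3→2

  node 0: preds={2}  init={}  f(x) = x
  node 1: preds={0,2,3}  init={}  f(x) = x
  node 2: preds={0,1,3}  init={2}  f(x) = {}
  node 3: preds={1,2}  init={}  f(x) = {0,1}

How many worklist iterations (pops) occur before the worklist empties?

7

Worklist (7 pops):
  #1 pop 0: in={2} → {2} (was {}); enqueue []
  #2 pop 1: in={2} → {2} (was {}); enqueue []
  #3 pop 2: in={2} → {2} (no change)
  #4 pop 3: in={2} → {0,1} (was {}); enqueue [1,2]
  #5 pop 1: in={0,1,2} → {0,1,2} (was {2}); enqueue [3]
  #6 pop 2: in={0,1,2} → {2} (no change)
  #7 pop 3: in={0,1,2} → {0,1} (no change)

Fixpoint:
  val[0] = {2}
  val[1] = {0,1,2}
  val[2] = {2}
  val[3] = {0,1}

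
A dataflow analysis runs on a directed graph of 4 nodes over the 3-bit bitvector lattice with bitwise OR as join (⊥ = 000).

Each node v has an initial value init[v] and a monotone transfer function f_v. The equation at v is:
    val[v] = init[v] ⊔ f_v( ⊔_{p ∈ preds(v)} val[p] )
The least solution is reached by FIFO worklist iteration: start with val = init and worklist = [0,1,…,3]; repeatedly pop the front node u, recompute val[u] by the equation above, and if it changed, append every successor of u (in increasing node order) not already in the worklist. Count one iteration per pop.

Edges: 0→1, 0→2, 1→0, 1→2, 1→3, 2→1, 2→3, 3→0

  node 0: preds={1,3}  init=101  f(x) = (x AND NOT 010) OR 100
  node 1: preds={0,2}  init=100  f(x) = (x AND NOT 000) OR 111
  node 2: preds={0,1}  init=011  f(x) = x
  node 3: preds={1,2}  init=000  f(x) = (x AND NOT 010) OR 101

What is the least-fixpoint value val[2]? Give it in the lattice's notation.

111

Iteration log — 6 steps:
  step 1. node 0  ⊔preds=100  new=101  stable
  step 2. node 1  ⊔preds=111  new=111  old=100  +wl: 0
  step 3. node 2  ⊔preds=111  new=111  old=011  +wl: 1
  step 4. node 3  ⊔preds=111  new=101  old=000  +wl: 
  step 5. node 0  ⊔preds=111  new=101  stable
  step 6. node 1  ⊔preds=111  new=111  stable

Least fixpoint reached:
  node 0: 101
  node 1: 111
  node 2: 111
  node 3: 101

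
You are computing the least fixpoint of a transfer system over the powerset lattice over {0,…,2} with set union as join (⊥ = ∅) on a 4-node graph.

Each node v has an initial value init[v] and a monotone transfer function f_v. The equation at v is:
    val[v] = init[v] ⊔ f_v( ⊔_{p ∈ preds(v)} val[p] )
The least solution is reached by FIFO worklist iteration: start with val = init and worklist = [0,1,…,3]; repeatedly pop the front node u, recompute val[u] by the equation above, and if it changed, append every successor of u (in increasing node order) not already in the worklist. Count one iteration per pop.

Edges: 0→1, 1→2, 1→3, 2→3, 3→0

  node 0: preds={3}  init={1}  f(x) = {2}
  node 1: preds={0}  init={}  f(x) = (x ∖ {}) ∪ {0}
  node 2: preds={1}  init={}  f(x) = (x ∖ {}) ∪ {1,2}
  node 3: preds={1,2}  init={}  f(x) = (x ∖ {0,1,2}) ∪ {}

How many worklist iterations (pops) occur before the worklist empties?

Trace (4 dequeues):
  [1] u=0 | in {} | out {1,2} | prev {1} | push {}
  [2] u=1 | in {1,2} | out {0,1,2} | prev {} | push {}
  [3] u=2 | in {0,1,2} | out {0,1,2} | prev {} | push {}
  [4] u=3 | in {0,1,2} | out {} | ==

Converged values:
  [0] {1,2}
  [1] {0,1,2}
  [2] {0,1,2}
  [3] {}

4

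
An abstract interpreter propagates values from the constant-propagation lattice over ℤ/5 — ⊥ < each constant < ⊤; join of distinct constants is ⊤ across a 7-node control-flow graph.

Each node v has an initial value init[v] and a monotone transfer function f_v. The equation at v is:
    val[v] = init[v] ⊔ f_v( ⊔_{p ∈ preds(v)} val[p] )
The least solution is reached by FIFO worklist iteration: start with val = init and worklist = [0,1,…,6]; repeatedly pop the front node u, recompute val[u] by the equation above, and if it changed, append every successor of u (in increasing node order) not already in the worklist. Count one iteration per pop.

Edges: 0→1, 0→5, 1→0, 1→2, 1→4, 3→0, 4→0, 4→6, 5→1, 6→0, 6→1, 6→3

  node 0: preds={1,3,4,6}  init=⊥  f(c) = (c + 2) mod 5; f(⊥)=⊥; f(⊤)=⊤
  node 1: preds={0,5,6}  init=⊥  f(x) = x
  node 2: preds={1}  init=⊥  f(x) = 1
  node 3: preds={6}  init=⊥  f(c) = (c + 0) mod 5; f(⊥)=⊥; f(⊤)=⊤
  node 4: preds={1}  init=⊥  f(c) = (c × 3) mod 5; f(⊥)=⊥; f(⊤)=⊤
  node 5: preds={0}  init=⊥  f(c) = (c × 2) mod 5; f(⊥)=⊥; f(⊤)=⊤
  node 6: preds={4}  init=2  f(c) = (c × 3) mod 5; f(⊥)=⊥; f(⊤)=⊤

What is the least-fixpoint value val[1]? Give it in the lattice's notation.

Iteration log — 13 steps:
  step 1. node 0  ⊔preds=2  new=4  old=⊥  +wl: 
  step 2. node 1  ⊔preds=⊤  new=⊤  old=⊥  +wl: 0
  step 3. node 2  ⊔preds=⊤  new=1  old=⊥  +wl: 
  step 4. node 3  ⊔preds=2  new=2  old=⊥  +wl: 
  step 5. node 4  ⊔preds=⊤  new=⊤  old=⊥  +wl: 
  step 6. node 5  ⊔preds=4  new=3  old=⊥  +wl: 1
  step 7. node 6  ⊔preds=⊤  new=⊤  old=2  +wl: 3
  step 8. node 0  ⊔preds=⊤  new=⊤  old=4  +wl: 5
  step 9. node 1  ⊔preds=⊤  new=⊤  stable
  step 10. node 3  ⊔preds=⊤  new=⊤  old=2  +wl: 0
  step 11. node 5  ⊔preds=⊤  new=⊤  old=3  +wl: 1
  step 12. node 0  ⊔preds=⊤  new=⊤  stable
  step 13. node 1  ⊔preds=⊤  new=⊤  stable

Least fixpoint reached:
  node 0: ⊤
  node 1: ⊤
  node 2: 1
  node 3: ⊤
  node 4: ⊤
  node 5: ⊤
  node 6: ⊤

⊤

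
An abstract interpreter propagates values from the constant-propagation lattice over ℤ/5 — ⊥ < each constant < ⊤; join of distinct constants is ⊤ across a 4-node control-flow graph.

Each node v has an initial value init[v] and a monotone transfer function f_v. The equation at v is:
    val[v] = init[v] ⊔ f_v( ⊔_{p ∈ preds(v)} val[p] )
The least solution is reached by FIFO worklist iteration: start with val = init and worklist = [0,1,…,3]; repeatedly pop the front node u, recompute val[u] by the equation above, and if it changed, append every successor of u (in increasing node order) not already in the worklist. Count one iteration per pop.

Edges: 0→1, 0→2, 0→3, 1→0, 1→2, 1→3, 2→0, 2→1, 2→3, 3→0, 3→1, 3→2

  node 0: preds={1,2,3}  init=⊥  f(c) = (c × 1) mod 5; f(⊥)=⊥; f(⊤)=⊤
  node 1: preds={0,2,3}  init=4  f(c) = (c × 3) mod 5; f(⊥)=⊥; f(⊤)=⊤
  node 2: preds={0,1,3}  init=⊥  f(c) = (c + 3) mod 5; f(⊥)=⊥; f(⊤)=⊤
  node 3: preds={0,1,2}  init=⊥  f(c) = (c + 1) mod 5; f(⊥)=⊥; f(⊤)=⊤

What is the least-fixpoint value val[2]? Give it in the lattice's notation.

Worklist (8 pops):
  #1 pop 0: in=4 → 4 (was ⊥); enqueue []
  #2 pop 1: in=4 → ⊤ (was 4); enqueue [0]
  #3 pop 2: in=⊤ → ⊤ (was ⊥); enqueue [1]
  #4 pop 3: in=⊤ → ⊤ (was ⊥); enqueue [2]
  #5 pop 0: in=⊤ → ⊤ (was 4); enqueue [3]
  #6 pop 1: in=⊤ → ⊤ (no change)
  #7 pop 2: in=⊤ → ⊤ (no change)
  #8 pop 3: in=⊤ → ⊤ (no change)

Fixpoint:
  val[0] = ⊤
  val[1] = ⊤
  val[2] = ⊤
  val[3] = ⊤

⊤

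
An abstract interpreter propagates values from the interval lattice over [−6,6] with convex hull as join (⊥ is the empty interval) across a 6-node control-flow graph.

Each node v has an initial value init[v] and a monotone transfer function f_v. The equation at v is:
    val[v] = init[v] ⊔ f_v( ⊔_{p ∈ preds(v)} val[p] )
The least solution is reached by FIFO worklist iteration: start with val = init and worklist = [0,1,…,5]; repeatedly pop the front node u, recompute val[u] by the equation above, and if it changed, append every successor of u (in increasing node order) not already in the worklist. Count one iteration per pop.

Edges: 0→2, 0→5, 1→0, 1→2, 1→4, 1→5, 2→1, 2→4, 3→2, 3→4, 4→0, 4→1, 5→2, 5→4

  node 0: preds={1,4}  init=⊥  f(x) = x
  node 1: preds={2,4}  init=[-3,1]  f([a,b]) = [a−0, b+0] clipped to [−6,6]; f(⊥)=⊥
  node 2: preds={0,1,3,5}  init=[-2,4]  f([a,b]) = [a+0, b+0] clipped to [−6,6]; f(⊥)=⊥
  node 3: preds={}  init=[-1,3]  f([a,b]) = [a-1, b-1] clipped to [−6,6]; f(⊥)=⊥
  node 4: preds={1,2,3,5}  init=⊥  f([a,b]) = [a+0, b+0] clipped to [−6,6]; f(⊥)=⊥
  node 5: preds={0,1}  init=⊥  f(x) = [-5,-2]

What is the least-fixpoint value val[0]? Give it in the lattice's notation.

[-5,4]

Iteration log — 16 steps:
  step 1. node 0  ⊔preds=[-3,1]  new=[-3,1]  old=⊥  +wl: 
  step 2. node 1  ⊔preds=[-2,4]  new=[-3,4]  old=[-3,1]  +wl: 0
  step 3. node 2  ⊔preds=[-3,4]  new=[-3,4]  old=[-2,4]  +wl: 1
  step 4. node 3  ⊔preds=⊥  new=[-1,3]  stable
  step 5. node 4  ⊔preds=[-3,4]  new=[-3,4]  old=⊥  +wl: 
  step 6. node 5  ⊔preds=[-3,4]  new=[-5,-2]  old=⊥  +wl: 2,4
  step 7. node 0  ⊔preds=[-3,4]  new=[-3,4]  old=[-3,1]  +wl: 5
  step 8. node 1  ⊔preds=[-3,4]  new=[-3,4]  stable
  step 9. node 2  ⊔preds=[-5,4]  new=[-5,4]  old=[-3,4]  +wl: 1
  step 10. node 4  ⊔preds=[-5,4]  new=[-5,4]  old=[-3,4]  +wl: 0
  step 11. node 5  ⊔preds=[-3,4]  new=[-5,-2]  stable
  step 12. node 1  ⊔preds=[-5,4]  new=[-5,4]  old=[-3,4]  +wl: 2,4,5
  step 13. node 0  ⊔preds=[-5,4]  new=[-5,4]  old=[-3,4]  +wl: 
  step 14. node 2  ⊔preds=[-5,4]  new=[-5,4]  stable
  step 15. node 4  ⊔preds=[-5,4]  new=[-5,4]  stable
  step 16. node 5  ⊔preds=[-5,4]  new=[-5,-2]  stable

Least fixpoint reached:
  node 0: [-5,4]
  node 1: [-5,4]
  node 2: [-5,4]
  node 3: [-1,3]
  node 4: [-5,4]
  node 5: [-5,-2]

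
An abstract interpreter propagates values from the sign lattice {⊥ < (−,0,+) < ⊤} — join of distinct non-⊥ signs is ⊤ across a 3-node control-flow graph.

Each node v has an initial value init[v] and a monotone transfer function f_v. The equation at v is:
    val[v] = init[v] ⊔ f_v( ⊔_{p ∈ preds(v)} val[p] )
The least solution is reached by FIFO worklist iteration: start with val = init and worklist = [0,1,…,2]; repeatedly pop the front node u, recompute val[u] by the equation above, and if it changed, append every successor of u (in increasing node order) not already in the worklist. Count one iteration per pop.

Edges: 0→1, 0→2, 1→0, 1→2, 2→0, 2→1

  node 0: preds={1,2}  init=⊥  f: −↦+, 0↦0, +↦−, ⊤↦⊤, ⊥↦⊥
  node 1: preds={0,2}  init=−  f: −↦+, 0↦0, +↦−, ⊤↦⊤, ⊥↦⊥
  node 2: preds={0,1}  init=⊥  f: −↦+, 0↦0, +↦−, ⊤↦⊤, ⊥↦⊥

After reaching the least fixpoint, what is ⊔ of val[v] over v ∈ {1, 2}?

Trace (7 dequeues):
  [1] u=0 | in − | out + | prev ⊥ | push {}
  [2] u=1 | in + | out − | ==
  [3] u=2 | in ⊤ | out ⊤ | prev ⊥ | push {0,1}
  [4] u=0 | in ⊤ | out ⊤ | prev + | push {2}
  [5] u=1 | in ⊤ | out ⊤ | prev − | push {0}
  [6] u=2 | in ⊤ | out ⊤ | ==
  [7] u=0 | in ⊤ | out ⊤ | ==

Converged values:
  [0] ⊤
  [1] ⊤
  [2] ⊤

⊤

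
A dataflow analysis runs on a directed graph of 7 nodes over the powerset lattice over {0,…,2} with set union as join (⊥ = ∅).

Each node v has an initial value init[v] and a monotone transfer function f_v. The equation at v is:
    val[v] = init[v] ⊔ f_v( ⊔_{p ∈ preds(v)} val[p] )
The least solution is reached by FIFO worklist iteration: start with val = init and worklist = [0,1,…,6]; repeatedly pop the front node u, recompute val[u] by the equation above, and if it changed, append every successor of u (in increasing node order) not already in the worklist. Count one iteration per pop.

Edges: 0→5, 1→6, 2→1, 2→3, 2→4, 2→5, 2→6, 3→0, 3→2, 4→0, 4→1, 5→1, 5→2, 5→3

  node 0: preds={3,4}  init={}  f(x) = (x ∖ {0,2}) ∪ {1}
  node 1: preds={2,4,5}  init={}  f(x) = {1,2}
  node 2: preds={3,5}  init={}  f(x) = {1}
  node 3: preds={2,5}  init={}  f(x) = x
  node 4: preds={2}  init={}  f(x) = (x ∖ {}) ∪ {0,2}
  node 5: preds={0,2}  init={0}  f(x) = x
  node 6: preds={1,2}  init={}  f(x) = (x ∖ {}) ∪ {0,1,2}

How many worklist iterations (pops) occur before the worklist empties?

11

Iteration log — 11 steps:
  step 1. node 0  ⊔preds={}  new={1}  old={}  +wl: 
  step 2. node 1  ⊔preds={0}  new={1,2}  old={}  +wl: 
  step 3. node 2  ⊔preds={0}  new={1}  old={}  +wl: 1
  step 4. node 3  ⊔preds={0,1}  new={0,1}  old={}  +wl: 0,2
  step 5. node 4  ⊔preds={1}  new={0,1,2}  old={}  +wl: 
  step 6. node 5  ⊔preds={1}  new={0,1}  old={0}  +wl: 3
  step 7. node 6  ⊔preds={1,2}  new={0,1,2}  old={}  +wl: 
  step 8. node 1  ⊔preds={0,1,2}  new={1,2}  stable
  step 9. node 0  ⊔preds={0,1,2}  new={1}  stable
  step 10. node 2  ⊔preds={0,1}  new={1}  stable
  step 11. node 3  ⊔preds={0,1}  new={0,1}  stable

Least fixpoint reached:
  node 0: {1}
  node 1: {1,2}
  node 2: {1}
  node 3: {0,1}
  node 4: {0,1,2}
  node 5: {0,1}
  node 6: {0,1,2}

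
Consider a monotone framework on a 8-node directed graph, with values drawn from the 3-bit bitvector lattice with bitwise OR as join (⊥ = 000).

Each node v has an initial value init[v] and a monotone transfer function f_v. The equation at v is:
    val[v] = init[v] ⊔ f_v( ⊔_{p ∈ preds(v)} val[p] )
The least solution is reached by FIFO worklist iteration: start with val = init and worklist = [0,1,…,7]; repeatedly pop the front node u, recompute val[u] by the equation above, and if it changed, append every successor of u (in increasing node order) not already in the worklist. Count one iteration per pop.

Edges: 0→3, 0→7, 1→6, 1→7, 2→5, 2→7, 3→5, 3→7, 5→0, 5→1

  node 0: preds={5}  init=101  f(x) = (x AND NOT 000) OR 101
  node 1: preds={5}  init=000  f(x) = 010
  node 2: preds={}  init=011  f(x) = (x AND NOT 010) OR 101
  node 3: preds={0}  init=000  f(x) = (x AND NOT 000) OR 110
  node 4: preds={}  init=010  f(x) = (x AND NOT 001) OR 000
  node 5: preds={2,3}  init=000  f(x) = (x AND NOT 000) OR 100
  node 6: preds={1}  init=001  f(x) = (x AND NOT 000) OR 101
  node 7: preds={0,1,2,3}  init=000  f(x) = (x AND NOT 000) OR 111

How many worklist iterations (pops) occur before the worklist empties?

12

Trace (12 dequeues):
  [1] u=0 | in 000 | out 101 | ==
  [2] u=1 | in 000 | out 010 | prev 000 | push {}
  [3] u=2 | in 000 | out 111 | prev 011 | push {}
  [4] u=3 | in 101 | out 111 | prev 000 | push {}
  [5] u=4 | in 000 | out 010 | ==
  [6] u=5 | in 111 | out 111 | prev 000 | push {0,1}
  [7] u=6 | in 010 | out 111 | prev 001 | push {}
  [8] u=7 | in 111 | out 111 | prev 000 | push {}
  [9] u=0 | in 111 | out 111 | prev 101 | push {3,7}
  [10] u=1 | in 111 | out 010 | ==
  [11] u=3 | in 111 | out 111 | ==
  [12] u=7 | in 111 | out 111 | ==

Converged values:
  [0] 111
  [1] 010
  [2] 111
  [3] 111
  [4] 010
  [5] 111
  [6] 111
  [7] 111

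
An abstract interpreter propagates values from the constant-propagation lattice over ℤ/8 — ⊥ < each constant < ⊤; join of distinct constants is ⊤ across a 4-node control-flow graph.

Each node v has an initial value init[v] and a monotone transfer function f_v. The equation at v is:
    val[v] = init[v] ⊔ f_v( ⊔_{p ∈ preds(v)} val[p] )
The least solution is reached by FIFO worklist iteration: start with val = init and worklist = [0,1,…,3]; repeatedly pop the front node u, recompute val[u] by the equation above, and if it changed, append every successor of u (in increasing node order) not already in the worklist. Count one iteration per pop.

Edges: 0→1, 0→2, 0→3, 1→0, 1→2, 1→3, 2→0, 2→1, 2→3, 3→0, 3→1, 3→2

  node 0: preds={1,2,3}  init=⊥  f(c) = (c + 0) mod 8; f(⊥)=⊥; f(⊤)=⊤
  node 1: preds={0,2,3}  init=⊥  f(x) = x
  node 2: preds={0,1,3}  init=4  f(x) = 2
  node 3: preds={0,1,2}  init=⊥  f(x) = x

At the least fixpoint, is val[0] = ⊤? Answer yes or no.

yes

Worklist (9 pops):
  #1 pop 0: in=4 → 4 (was ⊥); enqueue []
  #2 pop 1: in=4 → 4 (was ⊥); enqueue [0]
  #3 pop 2: in=4 → ⊤ (was 4); enqueue [1]
  #4 pop 3: in=⊤ → ⊤ (was ⊥); enqueue [2]
  #5 pop 0: in=⊤ → ⊤ (was 4); enqueue [3]
  #6 pop 1: in=⊤ → ⊤ (was 4); enqueue [0]
  #7 pop 2: in=⊤ → ⊤ (no change)
  #8 pop 3: in=⊤ → ⊤ (no change)
  #9 pop 0: in=⊤ → ⊤ (no change)

Fixpoint:
  val[0] = ⊤
  val[1] = ⊤
  val[2] = ⊤
  val[3] = ⊤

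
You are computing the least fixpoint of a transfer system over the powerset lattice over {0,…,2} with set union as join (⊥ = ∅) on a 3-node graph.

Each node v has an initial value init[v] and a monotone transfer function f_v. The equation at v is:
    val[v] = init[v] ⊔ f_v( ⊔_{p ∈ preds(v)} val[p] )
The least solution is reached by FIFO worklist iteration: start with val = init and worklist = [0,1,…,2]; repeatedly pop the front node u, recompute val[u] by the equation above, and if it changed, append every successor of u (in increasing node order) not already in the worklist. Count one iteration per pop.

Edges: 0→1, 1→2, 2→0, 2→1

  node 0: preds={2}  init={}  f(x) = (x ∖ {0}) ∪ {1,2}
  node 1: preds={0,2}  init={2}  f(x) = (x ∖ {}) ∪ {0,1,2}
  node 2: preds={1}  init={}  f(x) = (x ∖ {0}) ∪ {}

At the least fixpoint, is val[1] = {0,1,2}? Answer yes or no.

yes

Trace (5 dequeues):
  [1] u=0 | in {} | out {1,2} | prev {} | push {}
  [2] u=1 | in {1,2} | out {0,1,2} | prev {2} | push {}
  [3] u=2 | in {0,1,2} | out {1,2} | prev {} | push {0,1}
  [4] u=0 | in {1,2} | out {1,2} | ==
  [5] u=1 | in {1,2} | out {0,1,2} | ==

Converged values:
  [0] {1,2}
  [1] {0,1,2}
  [2] {1,2}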